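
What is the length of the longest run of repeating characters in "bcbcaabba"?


Input: "bcbcaabba"
Scanning for longest run:
  Position 1 ('c'): new char, reset run to 1
  Position 2 ('b'): new char, reset run to 1
  Position 3 ('c'): new char, reset run to 1
  Position 4 ('a'): new char, reset run to 1
  Position 5 ('a'): continues run of 'a', length=2
  Position 6 ('b'): new char, reset run to 1
  Position 7 ('b'): continues run of 'b', length=2
  Position 8 ('a'): new char, reset run to 1
Longest run: 'a' with length 2

2


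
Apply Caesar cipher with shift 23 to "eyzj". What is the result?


Caesar cipher: shift "eyzj" by 23
  'e' (pos 4) + 23 = pos 1 = 'b'
  'y' (pos 24) + 23 = pos 21 = 'v'
  'z' (pos 25) + 23 = pos 22 = 'w'
  'j' (pos 9) + 23 = pos 6 = 'g'
Result: bvwg

bvwg


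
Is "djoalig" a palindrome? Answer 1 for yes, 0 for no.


Input: djoalig
Reversed: gilaojd
  Compare pos 0 ('d') with pos 6 ('g'): MISMATCH
  Compare pos 1 ('j') with pos 5 ('i'): MISMATCH
  Compare pos 2 ('o') with pos 4 ('l'): MISMATCH
Result: not a palindrome

0


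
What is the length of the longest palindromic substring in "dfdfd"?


Input: "dfdfd"
Checking substrings for palindromes:
  [0:5] "dfdfd" (len 5) => palindrome
  [0:3] "dfd" (len 3) => palindrome
  [1:4] "fdf" (len 3) => palindrome
  [2:5] "dfd" (len 3) => palindrome
Longest palindromic substring: "dfdfd" with length 5

5


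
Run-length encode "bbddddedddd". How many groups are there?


Input: bbddddedddd
Scanning for consecutive runs:
  Group 1: 'b' x 2 (positions 0-1)
  Group 2: 'd' x 4 (positions 2-5)
  Group 3: 'e' x 1 (positions 6-6)
  Group 4: 'd' x 4 (positions 7-10)
Total groups: 4

4


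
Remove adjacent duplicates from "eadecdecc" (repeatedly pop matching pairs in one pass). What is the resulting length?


Input: eadecdecc
Stack-based adjacent duplicate removal:
  Read 'e': push. Stack: e
  Read 'a': push. Stack: ea
  Read 'd': push. Stack: ead
  Read 'e': push. Stack: eade
  Read 'c': push. Stack: eadec
  Read 'd': push. Stack: eadecd
  Read 'e': push. Stack: eadecde
  Read 'c': push. Stack: eadecdec
  Read 'c': matches stack top 'c' => pop. Stack: eadecde
Final stack: "eadecde" (length 7)

7


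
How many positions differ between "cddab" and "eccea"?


Comparing "cddab" and "eccea" position by position:
  Position 0: 'c' vs 'e' => DIFFER
  Position 1: 'd' vs 'c' => DIFFER
  Position 2: 'd' vs 'c' => DIFFER
  Position 3: 'a' vs 'e' => DIFFER
  Position 4: 'b' vs 'a' => DIFFER
Positions that differ: 5

5


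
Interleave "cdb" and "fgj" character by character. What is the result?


Interleaving "cdb" and "fgj":
  Position 0: 'c' from first, 'f' from second => "cf"
  Position 1: 'd' from first, 'g' from second => "dg"
  Position 2: 'b' from first, 'j' from second => "bj"
Result: cfdgbj

cfdgbj


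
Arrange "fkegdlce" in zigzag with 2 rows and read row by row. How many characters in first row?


Zigzag "fkegdlce" into 2 rows:
Placing characters:
  'f' => row 0
  'k' => row 1
  'e' => row 0
  'g' => row 1
  'd' => row 0
  'l' => row 1
  'c' => row 0
  'e' => row 1
Rows:
  Row 0: "fedc"
  Row 1: "kgle"
First row length: 4

4


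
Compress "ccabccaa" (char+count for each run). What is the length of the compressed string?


Input: ccabccaa
Runs:
  'c' x 2 => "c2"
  'a' x 1 => "a1"
  'b' x 1 => "b1"
  'c' x 2 => "c2"
  'a' x 2 => "a2"
Compressed: "c2a1b1c2a2"
Compressed length: 10

10


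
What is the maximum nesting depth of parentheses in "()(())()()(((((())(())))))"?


Input: "()(())()()(((((())(())))))"
Tracking depth:
  Position 0 '(': depth becomes 1
  Position 1 ')': depth becomes 0
  Position 2 '(': depth becomes 1
  Position 3 '(': depth becomes 2
  Position 4 ')': depth becomes 1
  Position 5 ')': depth becomes 0
  Position 6 '(': depth becomes 1
  Position 7 ')': depth becomes 0
  Position 8 '(': depth becomes 1
  Position 9 ')': depth becomes 0
  Position 10 '(': depth becomes 1
  Position 11 '(': depth becomes 2
  Position 12 '(': depth becomes 3
  Position 13 '(': depth becomes 4
  Position 14 '(': depth becomes 5
  Position 15 '(': depth becomes 6
  Position 16 ')': depth becomes 5
  Position 17 ')': depth becomes 4
  Position 18 '(': depth becomes 5
  Position 19 '(': depth becomes 6
  Position 20 ')': depth becomes 5
  Position 21 ')': depth becomes 4
  Position 22 ')': depth becomes 3
  Position 23 ')': depth becomes 2
  Position 24 ')': depth becomes 1
  Position 25 ')': depth becomes 0
Maximum depth reached: 6

6


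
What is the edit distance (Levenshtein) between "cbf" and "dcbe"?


Computing edit distance: "cbf" -> "dcbe"
DP table:
           d    c    b    e
      0    1    2    3    4
  c   1    1    1    2    3
  b   2    2    2    1    2
  f   3    3    3    2    2
Edit distance = dp[3][4] = 2

2


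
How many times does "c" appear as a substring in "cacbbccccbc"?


Searching for "c" in "cacbbccccbc"
Scanning each position:
  Position 0: "c" => MATCH
  Position 1: "a" => no
  Position 2: "c" => MATCH
  Position 3: "b" => no
  Position 4: "b" => no
  Position 5: "c" => MATCH
  Position 6: "c" => MATCH
  Position 7: "c" => MATCH
  Position 8: "c" => MATCH
  Position 9: "b" => no
  Position 10: "c" => MATCH
Total occurrences: 7

7


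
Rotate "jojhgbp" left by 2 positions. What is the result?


Input: "jojhgbp", rotate left by 2
First 2 characters: "jo"
Remaining characters: "jhgbp"
Concatenate remaining + first: "jhgbp" + "jo" = "jhgbpjo"

jhgbpjo


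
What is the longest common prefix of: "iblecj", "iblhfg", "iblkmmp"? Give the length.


Words: iblecj, iblhfg, iblkmmp
  Position 0: all 'i' => match
  Position 1: all 'b' => match
  Position 2: all 'l' => match
  Position 3: ('e', 'h', 'k') => mismatch, stop
LCP = "ibl" (length 3)

3


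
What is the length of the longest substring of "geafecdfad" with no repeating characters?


Input: "geafecdfad"
Sliding window (track last position of each char):
  Position 0 ('g'): window [0,0] length 1 -- new best
  Position 1 ('e'): window [0,1] length 2 -- new best
  Position 2 ('a'): window [0,2] length 3 -- new best
  Position 3 ('f'): window [0,3] length 4 -- new best
  Position 4 ('e'): repeat (last at 1), move window start to 2
  Position 4 ('e'): window [2,4] length 3
  Position 5 ('c'): window [2,5] length 4
  Position 6 ('d'): window [2,6] length 5 -- new best
  Position 7 ('f'): repeat (last at 3), move window start to 4
  Position 7 ('f'): window [4,7] length 4
  Position 8 ('a'): window [4,8] length 5
  Position 9 ('d'): repeat (last at 6), move window start to 7
  Position 9 ('d'): window [7,9] length 3
Longest substring with no repeats: "afecd" with length 5

5


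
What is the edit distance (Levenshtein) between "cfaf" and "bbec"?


Computing edit distance: "cfaf" -> "bbec"
DP table:
           b    b    e    c
      0    1    2    3    4
  c   1    1    2    3    3
  f   2    2    2    3    4
  a   3    3    3    3    4
  f   4    4    4    4    4
Edit distance = dp[4][4] = 4

4


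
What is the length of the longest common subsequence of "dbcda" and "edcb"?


LCS of "dbcda" and "edcb"
DP table:
           e    d    c    b
      0    0    0    0    0
  d   0    0    1    1    1
  b   0    0    1    1    2
  c   0    0    1    2    2
  d   0    0    1    2    2
  a   0    0    1    2    2
LCS length = dp[5][4] = 2

2


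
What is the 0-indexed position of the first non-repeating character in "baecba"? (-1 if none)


Input: baecba
Character frequencies:
  'a': 2
  'b': 2
  'c': 1
  'e': 1
Scanning left to right for freq == 1:
  Position 0 ('b'): freq=2, skip
  Position 1 ('a'): freq=2, skip
  Position 2 ('e'): unique! => answer = 2

2


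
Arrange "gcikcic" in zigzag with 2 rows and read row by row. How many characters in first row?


Zigzag "gcikcic" into 2 rows:
Placing characters:
  'g' => row 0
  'c' => row 1
  'i' => row 0
  'k' => row 1
  'c' => row 0
  'i' => row 1
  'c' => row 0
Rows:
  Row 0: "gicc"
  Row 1: "cki"
First row length: 4

4


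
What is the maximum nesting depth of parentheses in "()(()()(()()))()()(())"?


Input: "()(()()(()()))()()(())"
Tracking depth:
  Position 0 '(': depth becomes 1
  Position 1 ')': depth becomes 0
  Position 2 '(': depth becomes 1
  Position 3 '(': depth becomes 2
  Position 4 ')': depth becomes 1
  Position 5 '(': depth becomes 2
  Position 6 ')': depth becomes 1
  Position 7 '(': depth becomes 2
  Position 8 '(': depth becomes 3
  Position 9 ')': depth becomes 2
  Position 10 '(': depth becomes 3
  Position 11 ')': depth becomes 2
  Position 12 ')': depth becomes 1
  Position 13 ')': depth becomes 0
  Position 14 '(': depth becomes 1
  Position 15 ')': depth becomes 0
  Position 16 '(': depth becomes 1
  Position 17 ')': depth becomes 0
  Position 18 '(': depth becomes 1
  Position 19 '(': depth becomes 2
  Position 20 ')': depth becomes 1
  Position 21 ')': depth becomes 0
Maximum depth reached: 3

3


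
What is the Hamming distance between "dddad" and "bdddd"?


Comparing "dddad" and "bdddd" position by position:
  Position 0: 'd' vs 'b' => differ
  Position 1: 'd' vs 'd' => same
  Position 2: 'd' vs 'd' => same
  Position 3: 'a' vs 'd' => differ
  Position 4: 'd' vs 'd' => same
Total differences (Hamming distance): 2

2


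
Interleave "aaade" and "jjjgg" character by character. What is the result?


Interleaving "aaade" and "jjjgg":
  Position 0: 'a' from first, 'j' from second => "aj"
  Position 1: 'a' from first, 'j' from second => "aj"
  Position 2: 'a' from first, 'j' from second => "aj"
  Position 3: 'd' from first, 'g' from second => "dg"
  Position 4: 'e' from first, 'g' from second => "eg"
Result: ajajajdgeg

ajajajdgeg


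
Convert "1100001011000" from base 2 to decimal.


Input: "1100001011000" in base 2
Positional expansion:
  Digit '1' (value 1) x 2^12 = 4096
  Digit '1' (value 1) x 2^11 = 2048
  Digit '0' (value 0) x 2^10 = 0
  Digit '0' (value 0) x 2^9 = 0
  Digit '0' (value 0) x 2^8 = 0
  Digit '0' (value 0) x 2^7 = 0
  Digit '1' (value 1) x 2^6 = 64
  Digit '0' (value 0) x 2^5 = 0
  Digit '1' (value 1) x 2^4 = 16
  Digit '1' (value 1) x 2^3 = 8
  Digit '0' (value 0) x 2^2 = 0
  Digit '0' (value 0) x 2^1 = 0
  Digit '0' (value 0) x 2^0 = 0
Sum = 6232

6232


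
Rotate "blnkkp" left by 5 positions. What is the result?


Input: "blnkkp", rotate left by 5
First 5 characters: "blnkk"
Remaining characters: "p"
Concatenate remaining + first: "p" + "blnkk" = "pblnkk"

pblnkk


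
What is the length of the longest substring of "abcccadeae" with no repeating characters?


Input: "abcccadeae"
Sliding window (track last position of each char):
  Position 0 ('a'): window [0,0] length 1 -- new best
  Position 1 ('b'): window [0,1] length 2 -- new best
  Position 2 ('c'): window [0,2] length 3 -- new best
  Position 3 ('c'): repeat (last at 2), move window start to 3
  Position 3 ('c'): window [3,3] length 1
  Position 4 ('c'): repeat (last at 3), move window start to 4
  Position 4 ('c'): window [4,4] length 1
  Position 5 ('a'): window [4,5] length 2
  Position 6 ('d'): window [4,6] length 3
  Position 7 ('e'): window [4,7] length 4 -- new best
  Position 8 ('a'): repeat (last at 5), move window start to 6
  Position 8 ('a'): window [6,8] length 3
  Position 9 ('e'): repeat (last at 7), move window start to 8
  Position 9 ('e'): window [8,9] length 2
Longest substring with no repeats: "cade" with length 4

4


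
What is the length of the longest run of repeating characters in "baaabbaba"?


Input: "baaabbaba"
Scanning for longest run:
  Position 1 ('a'): new char, reset run to 1
  Position 2 ('a'): continues run of 'a', length=2
  Position 3 ('a'): continues run of 'a', length=3
  Position 4 ('b'): new char, reset run to 1
  Position 5 ('b'): continues run of 'b', length=2
  Position 6 ('a'): new char, reset run to 1
  Position 7 ('b'): new char, reset run to 1
  Position 8 ('a'): new char, reset run to 1
Longest run: 'a' with length 3

3


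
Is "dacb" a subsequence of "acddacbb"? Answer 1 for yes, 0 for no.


Check if "dacb" is a subsequence of "acddacbb"
Greedy scan:
  Position 0 ('a'): no match needed
  Position 1 ('c'): no match needed
  Position 2 ('d'): matches sub[0] = 'd'
  Position 3 ('d'): no match needed
  Position 4 ('a'): matches sub[1] = 'a'
  Position 5 ('c'): matches sub[2] = 'c'
  Position 6 ('b'): matches sub[3] = 'b'
  Position 7 ('b'): no match needed
All 4 characters matched => is a subsequence

1


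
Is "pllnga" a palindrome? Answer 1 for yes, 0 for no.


Input: pllnga
Reversed: agnllp
  Compare pos 0 ('p') with pos 5 ('a'): MISMATCH
  Compare pos 1 ('l') with pos 4 ('g'): MISMATCH
  Compare pos 2 ('l') with pos 3 ('n'): MISMATCH
Result: not a palindrome

0


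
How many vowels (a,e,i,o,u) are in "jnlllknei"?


Input: jnlllknei
Checking each character:
  'j' at position 0: consonant
  'n' at position 1: consonant
  'l' at position 2: consonant
  'l' at position 3: consonant
  'l' at position 4: consonant
  'k' at position 5: consonant
  'n' at position 6: consonant
  'e' at position 7: vowel (running total: 1)
  'i' at position 8: vowel (running total: 2)
Total vowels: 2

2


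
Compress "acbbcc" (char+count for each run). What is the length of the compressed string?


Input: acbbcc
Runs:
  'a' x 1 => "a1"
  'c' x 1 => "c1"
  'b' x 2 => "b2"
  'c' x 2 => "c2"
Compressed: "a1c1b2c2"
Compressed length: 8

8


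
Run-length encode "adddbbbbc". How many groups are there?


Input: adddbbbbc
Scanning for consecutive runs:
  Group 1: 'a' x 1 (positions 0-0)
  Group 2: 'd' x 3 (positions 1-3)
  Group 3: 'b' x 4 (positions 4-7)
  Group 4: 'c' x 1 (positions 8-8)
Total groups: 4

4


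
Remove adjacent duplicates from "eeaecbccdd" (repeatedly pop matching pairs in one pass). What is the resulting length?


Input: eeaecbccdd
Stack-based adjacent duplicate removal:
  Read 'e': push. Stack: e
  Read 'e': matches stack top 'e' => pop. Stack: (empty)
  Read 'a': push. Stack: a
  Read 'e': push. Stack: ae
  Read 'c': push. Stack: aec
  Read 'b': push. Stack: aecb
  Read 'c': push. Stack: aecbc
  Read 'c': matches stack top 'c' => pop. Stack: aecb
  Read 'd': push. Stack: aecbd
  Read 'd': matches stack top 'd' => pop. Stack: aecb
Final stack: "aecb" (length 4)

4


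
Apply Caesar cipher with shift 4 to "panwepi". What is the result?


Caesar cipher: shift "panwepi" by 4
  'p' (pos 15) + 4 = pos 19 = 't'
  'a' (pos 0) + 4 = pos 4 = 'e'
  'n' (pos 13) + 4 = pos 17 = 'r'
  'w' (pos 22) + 4 = pos 0 = 'a'
  'e' (pos 4) + 4 = pos 8 = 'i'
  'p' (pos 15) + 4 = pos 19 = 't'
  'i' (pos 8) + 4 = pos 12 = 'm'
Result: teraitm

teraitm


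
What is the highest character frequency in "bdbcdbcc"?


Input: bdbcdbcc
Character counts:
  'b': 3
  'c': 3
  'd': 2
Maximum frequency: 3

3


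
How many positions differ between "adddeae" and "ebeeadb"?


Comparing "adddeae" and "ebeeadb" position by position:
  Position 0: 'a' vs 'e' => DIFFER
  Position 1: 'd' vs 'b' => DIFFER
  Position 2: 'd' vs 'e' => DIFFER
  Position 3: 'd' vs 'e' => DIFFER
  Position 4: 'e' vs 'a' => DIFFER
  Position 5: 'a' vs 'd' => DIFFER
  Position 6: 'e' vs 'b' => DIFFER
Positions that differ: 7

7


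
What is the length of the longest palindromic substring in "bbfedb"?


Input: "bbfedb"
Checking substrings for palindromes:
  [0:2] "bb" (len 2) => palindrome
Longest palindromic substring: "bb" with length 2

2


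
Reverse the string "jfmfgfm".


Input: jfmfgfm
Reading characters right to left:
  Position 6: 'm'
  Position 5: 'f'
  Position 4: 'g'
  Position 3: 'f'
  Position 2: 'm'
  Position 1: 'f'
  Position 0: 'j'
Reversed: mfgfmfj

mfgfmfj


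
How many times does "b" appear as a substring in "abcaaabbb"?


Searching for "b" in "abcaaabbb"
Scanning each position:
  Position 0: "a" => no
  Position 1: "b" => MATCH
  Position 2: "c" => no
  Position 3: "a" => no
  Position 4: "a" => no
  Position 5: "a" => no
  Position 6: "b" => MATCH
  Position 7: "b" => MATCH
  Position 8: "b" => MATCH
Total occurrences: 4

4


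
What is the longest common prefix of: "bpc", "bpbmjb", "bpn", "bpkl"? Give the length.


Words: bpc, bpbmjb, bpn, bpkl
  Position 0: all 'b' => match
  Position 1: all 'p' => match
  Position 2: ('c', 'b', 'n', 'k') => mismatch, stop
LCP = "bp" (length 2)

2


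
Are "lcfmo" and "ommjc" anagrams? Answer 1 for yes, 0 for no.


Strings: "lcfmo", "ommjc"
Sorted first:  cflmo
Sorted second: cjmmo
Differ at position 1: 'f' vs 'j' => not anagrams

0


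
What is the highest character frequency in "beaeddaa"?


Input: beaeddaa
Character counts:
  'a': 3
  'b': 1
  'd': 2
  'e': 2
Maximum frequency: 3

3


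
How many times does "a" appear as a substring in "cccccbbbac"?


Searching for "a" in "cccccbbbac"
Scanning each position:
  Position 0: "c" => no
  Position 1: "c" => no
  Position 2: "c" => no
  Position 3: "c" => no
  Position 4: "c" => no
  Position 5: "b" => no
  Position 6: "b" => no
  Position 7: "b" => no
  Position 8: "a" => MATCH
  Position 9: "c" => no
Total occurrences: 1

1


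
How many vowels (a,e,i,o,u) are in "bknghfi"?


Input: bknghfi
Checking each character:
  'b' at position 0: consonant
  'k' at position 1: consonant
  'n' at position 2: consonant
  'g' at position 3: consonant
  'h' at position 4: consonant
  'f' at position 5: consonant
  'i' at position 6: vowel (running total: 1)
Total vowels: 1

1


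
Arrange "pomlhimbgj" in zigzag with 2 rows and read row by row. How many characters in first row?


Zigzag "pomlhimbgj" into 2 rows:
Placing characters:
  'p' => row 0
  'o' => row 1
  'm' => row 0
  'l' => row 1
  'h' => row 0
  'i' => row 1
  'm' => row 0
  'b' => row 1
  'g' => row 0
  'j' => row 1
Rows:
  Row 0: "pmhmg"
  Row 1: "olibj"
First row length: 5

5


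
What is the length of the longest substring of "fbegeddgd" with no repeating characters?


Input: "fbegeddgd"
Sliding window (track last position of each char):
  Position 0 ('f'): window [0,0] length 1 -- new best
  Position 1 ('b'): window [0,1] length 2 -- new best
  Position 2 ('e'): window [0,2] length 3 -- new best
  Position 3 ('g'): window [0,3] length 4 -- new best
  Position 4 ('e'): repeat (last at 2), move window start to 3
  Position 4 ('e'): window [3,4] length 2
  Position 5 ('d'): window [3,5] length 3
  Position 6 ('d'): repeat (last at 5), move window start to 6
  Position 6 ('d'): window [6,6] length 1
  Position 7 ('g'): window [6,7] length 2
  Position 8 ('d'): repeat (last at 6), move window start to 7
  Position 8 ('d'): window [7,8] length 2
Longest substring with no repeats: "fbeg" with length 4

4


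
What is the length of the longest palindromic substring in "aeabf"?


Input: "aeabf"
Checking substrings for palindromes:
  [0:3] "aea" (len 3) => palindrome
Longest palindromic substring: "aea" with length 3

3


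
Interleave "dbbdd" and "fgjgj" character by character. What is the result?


Interleaving "dbbdd" and "fgjgj":
  Position 0: 'd' from first, 'f' from second => "df"
  Position 1: 'b' from first, 'g' from second => "bg"
  Position 2: 'b' from first, 'j' from second => "bj"
  Position 3: 'd' from first, 'g' from second => "dg"
  Position 4: 'd' from first, 'j' from second => "dj"
Result: dfbgbjdgdj

dfbgbjdgdj


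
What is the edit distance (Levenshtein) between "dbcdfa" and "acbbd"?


Computing edit distance: "dbcdfa" -> "acbbd"
DP table:
           a    c    b    b    d
      0    1    2    3    4    5
  d   1    1    2    3    4    4
  b   2    2    2    2    3    4
  c   3    3    2    3    3    4
  d   4    4    3    3    4    3
  f   5    5    4    4    4    4
  a   6    5    5    5    5    5
Edit distance = dp[6][5] = 5

5


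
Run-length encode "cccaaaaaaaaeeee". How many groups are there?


Input: cccaaaaaaaaeeee
Scanning for consecutive runs:
  Group 1: 'c' x 3 (positions 0-2)
  Group 2: 'a' x 8 (positions 3-10)
  Group 3: 'e' x 4 (positions 11-14)
Total groups: 3

3


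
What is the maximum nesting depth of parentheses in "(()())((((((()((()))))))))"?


Input: "(()())((((((()((()))))))))"
Tracking depth:
  Position 0 '(': depth becomes 1
  Position 1 '(': depth becomes 2
  Position 2 ')': depth becomes 1
  Position 3 '(': depth becomes 2
  Position 4 ')': depth becomes 1
  Position 5 ')': depth becomes 0
  Position 6 '(': depth becomes 1
  Position 7 '(': depth becomes 2
  Position 8 '(': depth becomes 3
  Position 9 '(': depth becomes 4
  Position 10 '(': depth becomes 5
  Position 11 '(': depth becomes 6
  Position 12 '(': depth becomes 7
  Position 13 ')': depth becomes 6
  Position 14 '(': depth becomes 7
  Position 15 '(': depth becomes 8
  Position 16 '(': depth becomes 9
  Position 17 ')': depth becomes 8
  Position 18 ')': depth becomes 7
  Position 19 ')': depth becomes 6
  Position 20 ')': depth becomes 5
  Position 21 ')': depth becomes 4
  Position 22 ')': depth becomes 3
  Position 23 ')': depth becomes 2
  Position 24 ')': depth becomes 1
  Position 25 ')': depth becomes 0
Maximum depth reached: 9

9


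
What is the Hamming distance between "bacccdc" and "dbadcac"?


Comparing "bacccdc" and "dbadcac" position by position:
  Position 0: 'b' vs 'd' => differ
  Position 1: 'a' vs 'b' => differ
  Position 2: 'c' vs 'a' => differ
  Position 3: 'c' vs 'd' => differ
  Position 4: 'c' vs 'c' => same
  Position 5: 'd' vs 'a' => differ
  Position 6: 'c' vs 'c' => same
Total differences (Hamming distance): 5

5


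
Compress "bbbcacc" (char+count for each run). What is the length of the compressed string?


Input: bbbcacc
Runs:
  'b' x 3 => "b3"
  'c' x 1 => "c1"
  'a' x 1 => "a1"
  'c' x 2 => "c2"
Compressed: "b3c1a1c2"
Compressed length: 8

8


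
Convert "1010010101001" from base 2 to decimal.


Input: "1010010101001" in base 2
Positional expansion:
  Digit '1' (value 1) x 2^12 = 4096
  Digit '0' (value 0) x 2^11 = 0
  Digit '1' (value 1) x 2^10 = 1024
  Digit '0' (value 0) x 2^9 = 0
  Digit '0' (value 0) x 2^8 = 0
  Digit '1' (value 1) x 2^7 = 128
  Digit '0' (value 0) x 2^6 = 0
  Digit '1' (value 1) x 2^5 = 32
  Digit '0' (value 0) x 2^4 = 0
  Digit '1' (value 1) x 2^3 = 8
  Digit '0' (value 0) x 2^2 = 0
  Digit '0' (value 0) x 2^1 = 0
  Digit '1' (value 1) x 2^0 = 1
Sum = 5289

5289


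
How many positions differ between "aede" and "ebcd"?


Comparing "aede" and "ebcd" position by position:
  Position 0: 'a' vs 'e' => DIFFER
  Position 1: 'e' vs 'b' => DIFFER
  Position 2: 'd' vs 'c' => DIFFER
  Position 3: 'e' vs 'd' => DIFFER
Positions that differ: 4

4


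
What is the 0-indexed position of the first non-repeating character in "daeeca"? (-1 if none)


Input: daeeca
Character frequencies:
  'a': 2
  'c': 1
  'd': 1
  'e': 2
Scanning left to right for freq == 1:
  Position 0 ('d'): unique! => answer = 0

0


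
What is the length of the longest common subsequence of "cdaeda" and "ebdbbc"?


LCS of "cdaeda" and "ebdbbc"
DP table:
           e    b    d    b    b    c
      0    0    0    0    0    0    0
  c   0    0    0    0    0    0    1
  d   0    0    0    1    1    1    1
  a   0    0    0    1    1    1    1
  e   0    1    1    1    1    1    1
  d   0    1    1    2    2    2    2
  a   0    1    1    2    2    2    2
LCS length = dp[6][6] = 2

2


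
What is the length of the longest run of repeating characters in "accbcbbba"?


Input: "accbcbbba"
Scanning for longest run:
  Position 1 ('c'): new char, reset run to 1
  Position 2 ('c'): continues run of 'c', length=2
  Position 3 ('b'): new char, reset run to 1
  Position 4 ('c'): new char, reset run to 1
  Position 5 ('b'): new char, reset run to 1
  Position 6 ('b'): continues run of 'b', length=2
  Position 7 ('b'): continues run of 'b', length=3
  Position 8 ('a'): new char, reset run to 1
Longest run: 'b' with length 3

3


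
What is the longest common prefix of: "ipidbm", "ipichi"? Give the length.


Words: ipidbm, ipichi
  Position 0: all 'i' => match
  Position 1: all 'p' => match
  Position 2: all 'i' => match
  Position 3: ('d', 'c') => mismatch, stop
LCP = "ipi" (length 3)

3


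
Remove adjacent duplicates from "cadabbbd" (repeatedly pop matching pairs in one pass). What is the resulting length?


Input: cadabbbd
Stack-based adjacent duplicate removal:
  Read 'c': push. Stack: c
  Read 'a': push. Stack: ca
  Read 'd': push. Stack: cad
  Read 'a': push. Stack: cada
  Read 'b': push. Stack: cadab
  Read 'b': matches stack top 'b' => pop. Stack: cada
  Read 'b': push. Stack: cadab
  Read 'd': push. Stack: cadabd
Final stack: "cadabd" (length 6)

6


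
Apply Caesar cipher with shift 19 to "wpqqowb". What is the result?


Caesar cipher: shift "wpqqowb" by 19
  'w' (pos 22) + 19 = pos 15 = 'p'
  'p' (pos 15) + 19 = pos 8 = 'i'
  'q' (pos 16) + 19 = pos 9 = 'j'
  'q' (pos 16) + 19 = pos 9 = 'j'
  'o' (pos 14) + 19 = pos 7 = 'h'
  'w' (pos 22) + 19 = pos 15 = 'p'
  'b' (pos 1) + 19 = pos 20 = 'u'
Result: pijjhpu

pijjhpu


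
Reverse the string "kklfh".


Input: kklfh
Reading characters right to left:
  Position 4: 'h'
  Position 3: 'f'
  Position 2: 'l'
  Position 1: 'k'
  Position 0: 'k'
Reversed: hflkk

hflkk


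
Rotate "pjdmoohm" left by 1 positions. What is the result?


Input: "pjdmoohm", rotate left by 1
First 1 characters: "p"
Remaining characters: "jdmoohm"
Concatenate remaining + first: "jdmoohm" + "p" = "jdmoohmp"

jdmoohmp


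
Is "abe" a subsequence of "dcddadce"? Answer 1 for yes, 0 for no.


Check if "abe" is a subsequence of "dcddadce"
Greedy scan:
  Position 0 ('d'): no match needed
  Position 1 ('c'): no match needed
  Position 2 ('d'): no match needed
  Position 3 ('d'): no match needed
  Position 4 ('a'): matches sub[0] = 'a'
  Position 5 ('d'): no match needed
  Position 6 ('c'): no match needed
  Position 7 ('e'): no match needed
Only matched 1/3 characters => not a subsequence

0


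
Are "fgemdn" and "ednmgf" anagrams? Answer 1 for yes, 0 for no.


Strings: "fgemdn", "ednmgf"
Sorted first:  defgmn
Sorted second: defgmn
Sorted forms match => anagrams

1


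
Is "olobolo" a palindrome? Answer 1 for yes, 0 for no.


Input: olobolo
Reversed: olobolo
  Compare pos 0 ('o') with pos 6 ('o'): match
  Compare pos 1 ('l') with pos 5 ('l'): match
  Compare pos 2 ('o') with pos 4 ('o'): match
Result: palindrome

1


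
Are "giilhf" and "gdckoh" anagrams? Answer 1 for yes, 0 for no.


Strings: "giilhf", "gdckoh"
Sorted first:  fghiil
Sorted second: cdghko
Differ at position 0: 'f' vs 'c' => not anagrams

0


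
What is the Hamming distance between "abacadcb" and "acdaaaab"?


Comparing "abacadcb" and "acdaaaab" position by position:
  Position 0: 'a' vs 'a' => same
  Position 1: 'b' vs 'c' => differ
  Position 2: 'a' vs 'd' => differ
  Position 3: 'c' vs 'a' => differ
  Position 4: 'a' vs 'a' => same
  Position 5: 'd' vs 'a' => differ
  Position 6: 'c' vs 'a' => differ
  Position 7: 'b' vs 'b' => same
Total differences (Hamming distance): 5

5


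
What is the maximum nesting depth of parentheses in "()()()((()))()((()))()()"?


Input: "()()()((()))()((()))()()"
Tracking depth:
  Position 0 '(': depth becomes 1
  Position 1 ')': depth becomes 0
  Position 2 '(': depth becomes 1
  Position 3 ')': depth becomes 0
  Position 4 '(': depth becomes 1
  Position 5 ')': depth becomes 0
  Position 6 '(': depth becomes 1
  Position 7 '(': depth becomes 2
  Position 8 '(': depth becomes 3
  Position 9 ')': depth becomes 2
  Position 10 ')': depth becomes 1
  Position 11 ')': depth becomes 0
  Position 12 '(': depth becomes 1
  Position 13 ')': depth becomes 0
  Position 14 '(': depth becomes 1
  Position 15 '(': depth becomes 2
  Position 16 '(': depth becomes 3
  Position 17 ')': depth becomes 2
  Position 18 ')': depth becomes 1
  Position 19 ')': depth becomes 0
  Position 20 '(': depth becomes 1
  Position 21 ')': depth becomes 0
  Position 22 '(': depth becomes 1
  Position 23 ')': depth becomes 0
Maximum depth reached: 3

3


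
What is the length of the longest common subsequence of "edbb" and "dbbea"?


LCS of "edbb" and "dbbea"
DP table:
           d    b    b    e    a
      0    0    0    0    0    0
  e   0    0    0    0    1    1
  d   0    1    1    1    1    1
  b   0    1    2    2    2    2
  b   0    1    2    3    3    3
LCS length = dp[4][5] = 3

3


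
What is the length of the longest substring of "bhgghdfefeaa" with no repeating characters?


Input: "bhgghdfefeaa"
Sliding window (track last position of each char):
  Position 0 ('b'): window [0,0] length 1 -- new best
  Position 1 ('h'): window [0,1] length 2 -- new best
  Position 2 ('g'): window [0,2] length 3 -- new best
  Position 3 ('g'): repeat (last at 2), move window start to 3
  Position 3 ('g'): window [3,3] length 1
  Position 4 ('h'): window [3,4] length 2
  Position 5 ('d'): window [3,5] length 3
  Position 6 ('f'): window [3,6] length 4 -- new best
  Position 7 ('e'): window [3,7] length 5 -- new best
  Position 8 ('f'): repeat (last at 6), move window start to 7
  Position 8 ('f'): window [7,8] length 2
  Position 9 ('e'): repeat (last at 7), move window start to 8
  Position 9 ('e'): window [8,9] length 2
  Position 10 ('a'): window [8,10] length 3
  Position 11 ('a'): repeat (last at 10), move window start to 11
  Position 11 ('a'): window [11,11] length 1
Longest substring with no repeats: "ghdfe" with length 5

5


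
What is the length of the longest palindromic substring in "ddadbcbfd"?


Input: "ddadbcbfd"
Checking substrings for palindromes:
  [1:4] "dad" (len 3) => palindrome
  [4:7] "bcb" (len 3) => palindrome
  [0:2] "dd" (len 2) => palindrome
Longest palindromic substring: "dad" with length 3

3


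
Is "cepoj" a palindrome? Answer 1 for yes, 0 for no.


Input: cepoj
Reversed: jopec
  Compare pos 0 ('c') with pos 4 ('j'): MISMATCH
  Compare pos 1 ('e') with pos 3 ('o'): MISMATCH
Result: not a palindrome

0


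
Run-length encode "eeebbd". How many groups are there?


Input: eeebbd
Scanning for consecutive runs:
  Group 1: 'e' x 3 (positions 0-2)
  Group 2: 'b' x 2 (positions 3-4)
  Group 3: 'd' x 1 (positions 5-5)
Total groups: 3

3


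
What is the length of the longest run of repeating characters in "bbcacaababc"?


Input: "bbcacaababc"
Scanning for longest run:
  Position 1 ('b'): continues run of 'b', length=2
  Position 2 ('c'): new char, reset run to 1
  Position 3 ('a'): new char, reset run to 1
  Position 4 ('c'): new char, reset run to 1
  Position 5 ('a'): new char, reset run to 1
  Position 6 ('a'): continues run of 'a', length=2
  Position 7 ('b'): new char, reset run to 1
  Position 8 ('a'): new char, reset run to 1
  Position 9 ('b'): new char, reset run to 1
  Position 10 ('c'): new char, reset run to 1
Longest run: 'b' with length 2

2


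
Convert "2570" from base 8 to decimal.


Input: "2570" in base 8
Positional expansion:
  Digit '2' (value 2) x 8^3 = 1024
  Digit '5' (value 5) x 8^2 = 320
  Digit '7' (value 7) x 8^1 = 56
  Digit '0' (value 0) x 8^0 = 0
Sum = 1400

1400


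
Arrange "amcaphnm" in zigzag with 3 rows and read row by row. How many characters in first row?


Zigzag "amcaphnm" into 3 rows:
Placing characters:
  'a' => row 0
  'm' => row 1
  'c' => row 2
  'a' => row 1
  'p' => row 0
  'h' => row 1
  'n' => row 2
  'm' => row 1
Rows:
  Row 0: "ap"
  Row 1: "mahm"
  Row 2: "cn"
First row length: 2

2


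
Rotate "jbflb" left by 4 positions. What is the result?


Input: "jbflb", rotate left by 4
First 4 characters: "jbfl"
Remaining characters: "b"
Concatenate remaining + first: "b" + "jbfl" = "bjbfl"

bjbfl


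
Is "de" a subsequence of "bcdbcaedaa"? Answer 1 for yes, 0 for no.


Check if "de" is a subsequence of "bcdbcaedaa"
Greedy scan:
  Position 0 ('b'): no match needed
  Position 1 ('c'): no match needed
  Position 2 ('d'): matches sub[0] = 'd'
  Position 3 ('b'): no match needed
  Position 4 ('c'): no match needed
  Position 5 ('a'): no match needed
  Position 6 ('e'): matches sub[1] = 'e'
  Position 7 ('d'): no match needed
  Position 8 ('a'): no match needed
  Position 9 ('a'): no match needed
All 2 characters matched => is a subsequence

1


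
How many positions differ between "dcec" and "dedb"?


Comparing "dcec" and "dedb" position by position:
  Position 0: 'd' vs 'd' => same
  Position 1: 'c' vs 'e' => DIFFER
  Position 2: 'e' vs 'd' => DIFFER
  Position 3: 'c' vs 'b' => DIFFER
Positions that differ: 3

3


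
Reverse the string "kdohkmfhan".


Input: kdohkmfhan
Reading characters right to left:
  Position 9: 'n'
  Position 8: 'a'
  Position 7: 'h'
  Position 6: 'f'
  Position 5: 'm'
  Position 4: 'k'
  Position 3: 'h'
  Position 2: 'o'
  Position 1: 'd'
  Position 0: 'k'
Reversed: nahfmkhodk

nahfmkhodk


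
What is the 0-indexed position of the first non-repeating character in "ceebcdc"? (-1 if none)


Input: ceebcdc
Character frequencies:
  'b': 1
  'c': 3
  'd': 1
  'e': 2
Scanning left to right for freq == 1:
  Position 0 ('c'): freq=3, skip
  Position 1 ('e'): freq=2, skip
  Position 2 ('e'): freq=2, skip
  Position 3 ('b'): unique! => answer = 3

3


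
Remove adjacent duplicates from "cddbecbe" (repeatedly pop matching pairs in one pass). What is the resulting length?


Input: cddbecbe
Stack-based adjacent duplicate removal:
  Read 'c': push. Stack: c
  Read 'd': push. Stack: cd
  Read 'd': matches stack top 'd' => pop. Stack: c
  Read 'b': push. Stack: cb
  Read 'e': push. Stack: cbe
  Read 'c': push. Stack: cbec
  Read 'b': push. Stack: cbecb
  Read 'e': push. Stack: cbecbe
Final stack: "cbecbe" (length 6)

6


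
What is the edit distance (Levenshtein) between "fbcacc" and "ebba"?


Computing edit distance: "fbcacc" -> "ebba"
DP table:
           e    b    b    a
      0    1    2    3    4
  f   1    1    2    3    4
  b   2    2    1    2    3
  c   3    3    2    2    3
  a   4    4    3    3    2
  c   5    5    4    4    3
  c   6    6    5    5    4
Edit distance = dp[6][4] = 4

4


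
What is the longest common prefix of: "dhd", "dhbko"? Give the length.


Words: dhd, dhbko
  Position 0: all 'd' => match
  Position 1: all 'h' => match
  Position 2: ('d', 'b') => mismatch, stop
LCP = "dh" (length 2)

2


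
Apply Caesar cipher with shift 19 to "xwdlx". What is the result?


Caesar cipher: shift "xwdlx" by 19
  'x' (pos 23) + 19 = pos 16 = 'q'
  'w' (pos 22) + 19 = pos 15 = 'p'
  'd' (pos 3) + 19 = pos 22 = 'w'
  'l' (pos 11) + 19 = pos 4 = 'e'
  'x' (pos 23) + 19 = pos 16 = 'q'
Result: qpweq

qpweq


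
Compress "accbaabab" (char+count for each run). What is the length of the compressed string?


Input: accbaabab
Runs:
  'a' x 1 => "a1"
  'c' x 2 => "c2"
  'b' x 1 => "b1"
  'a' x 2 => "a2"
  'b' x 1 => "b1"
  'a' x 1 => "a1"
  'b' x 1 => "b1"
Compressed: "a1c2b1a2b1a1b1"
Compressed length: 14

14


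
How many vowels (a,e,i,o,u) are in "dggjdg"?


Input: dggjdg
Checking each character:
  'd' at position 0: consonant
  'g' at position 1: consonant
  'g' at position 2: consonant
  'j' at position 3: consonant
  'd' at position 4: consonant
  'g' at position 5: consonant
Total vowels: 0

0


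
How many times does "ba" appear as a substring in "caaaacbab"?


Searching for "ba" in "caaaacbab"
Scanning each position:
  Position 0: "ca" => no
  Position 1: "aa" => no
  Position 2: "aa" => no
  Position 3: "aa" => no
  Position 4: "ac" => no
  Position 5: "cb" => no
  Position 6: "ba" => MATCH
  Position 7: "ab" => no
Total occurrences: 1

1


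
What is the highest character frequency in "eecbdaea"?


Input: eecbdaea
Character counts:
  'a': 2
  'b': 1
  'c': 1
  'd': 1
  'e': 3
Maximum frequency: 3

3


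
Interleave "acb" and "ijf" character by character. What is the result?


Interleaving "acb" and "ijf":
  Position 0: 'a' from first, 'i' from second => "ai"
  Position 1: 'c' from first, 'j' from second => "cj"
  Position 2: 'b' from first, 'f' from second => "bf"
Result: aicjbf

aicjbf


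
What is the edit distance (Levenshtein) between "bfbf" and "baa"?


Computing edit distance: "bfbf" -> "baa"
DP table:
           b    a    a
      0    1    2    3
  b   1    0    1    2
  f   2    1    1    2
  b   3    2    2    2
  f   4    3    3    3
Edit distance = dp[4][3] = 3

3


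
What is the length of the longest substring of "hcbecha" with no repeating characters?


Input: "hcbecha"
Sliding window (track last position of each char):
  Position 0 ('h'): window [0,0] length 1 -- new best
  Position 1 ('c'): window [0,1] length 2 -- new best
  Position 2 ('b'): window [0,2] length 3 -- new best
  Position 3 ('e'): window [0,3] length 4 -- new best
  Position 4 ('c'): repeat (last at 1), move window start to 2
  Position 4 ('c'): window [2,4] length 3
  Position 5 ('h'): window [2,5] length 4
  Position 6 ('a'): window [2,6] length 5 -- new best
Longest substring with no repeats: "becha" with length 5

5


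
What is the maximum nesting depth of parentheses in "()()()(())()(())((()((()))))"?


Input: "()()()(())()(())((()((()))))"
Tracking depth:
  Position 0 '(': depth becomes 1
  Position 1 ')': depth becomes 0
  Position 2 '(': depth becomes 1
  Position 3 ')': depth becomes 0
  Position 4 '(': depth becomes 1
  Position 5 ')': depth becomes 0
  Position 6 '(': depth becomes 1
  Position 7 '(': depth becomes 2
  Position 8 ')': depth becomes 1
  Position 9 ')': depth becomes 0
  Position 10 '(': depth becomes 1
  Position 11 ')': depth becomes 0
  Position 12 '(': depth becomes 1
  Position 13 '(': depth becomes 2
  Position 14 ')': depth becomes 1
  Position 15 ')': depth becomes 0
  Position 16 '(': depth becomes 1
  Position 17 '(': depth becomes 2
  Position 18 '(': depth becomes 3
  Position 19 ')': depth becomes 2
  Position 20 '(': depth becomes 3
  Position 21 '(': depth becomes 4
  Position 22 '(': depth becomes 5
  Position 23 ')': depth becomes 4
  Position 24 ')': depth becomes 3
  Position 25 ')': depth becomes 2
  Position 26 ')': depth becomes 1
  Position 27 ')': depth becomes 0
Maximum depth reached: 5

5


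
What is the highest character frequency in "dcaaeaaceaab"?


Input: dcaaeaaceaab
Character counts:
  'a': 6
  'b': 1
  'c': 2
  'd': 1
  'e': 2
Maximum frequency: 6

6


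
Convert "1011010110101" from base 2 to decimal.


Input: "1011010110101" in base 2
Positional expansion:
  Digit '1' (value 1) x 2^12 = 4096
  Digit '0' (value 0) x 2^11 = 0
  Digit '1' (value 1) x 2^10 = 1024
  Digit '1' (value 1) x 2^9 = 512
  Digit '0' (value 0) x 2^8 = 0
  Digit '1' (value 1) x 2^7 = 128
  Digit '0' (value 0) x 2^6 = 0
  Digit '1' (value 1) x 2^5 = 32
  Digit '1' (value 1) x 2^4 = 16
  Digit '0' (value 0) x 2^3 = 0
  Digit '1' (value 1) x 2^2 = 4
  Digit '0' (value 0) x 2^1 = 0
  Digit '1' (value 1) x 2^0 = 1
Sum = 5813

5813


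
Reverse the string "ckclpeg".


Input: ckclpeg
Reading characters right to left:
  Position 6: 'g'
  Position 5: 'e'
  Position 4: 'p'
  Position 3: 'l'
  Position 2: 'c'
  Position 1: 'k'
  Position 0: 'c'
Reversed: geplckc

geplckc


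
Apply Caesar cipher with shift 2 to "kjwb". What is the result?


Caesar cipher: shift "kjwb" by 2
  'k' (pos 10) + 2 = pos 12 = 'm'
  'j' (pos 9) + 2 = pos 11 = 'l'
  'w' (pos 22) + 2 = pos 24 = 'y'
  'b' (pos 1) + 2 = pos 3 = 'd'
Result: mlyd

mlyd


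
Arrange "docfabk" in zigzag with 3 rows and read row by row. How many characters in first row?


Zigzag "docfabk" into 3 rows:
Placing characters:
  'd' => row 0
  'o' => row 1
  'c' => row 2
  'f' => row 1
  'a' => row 0
  'b' => row 1
  'k' => row 2
Rows:
  Row 0: "da"
  Row 1: "ofb"
  Row 2: "ck"
First row length: 2

2


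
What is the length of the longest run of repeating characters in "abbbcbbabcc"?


Input: "abbbcbbabcc"
Scanning for longest run:
  Position 1 ('b'): new char, reset run to 1
  Position 2 ('b'): continues run of 'b', length=2
  Position 3 ('b'): continues run of 'b', length=3
  Position 4 ('c'): new char, reset run to 1
  Position 5 ('b'): new char, reset run to 1
  Position 6 ('b'): continues run of 'b', length=2
  Position 7 ('a'): new char, reset run to 1
  Position 8 ('b'): new char, reset run to 1
  Position 9 ('c'): new char, reset run to 1
  Position 10 ('c'): continues run of 'c', length=2
Longest run: 'b' with length 3

3
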